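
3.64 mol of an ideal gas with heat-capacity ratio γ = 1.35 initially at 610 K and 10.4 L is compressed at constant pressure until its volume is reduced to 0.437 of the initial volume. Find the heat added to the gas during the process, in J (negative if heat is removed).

P₁ = nRT₁/V₁ = 3.64×8.314×610/10.4 = 1780 kPa.
Isobaric: P stays 1780 kPa; V/T = const ⇒ T₂ = 267 K, V₂ = 4.54 L.
W = PΔV = 1780×(4.54−10.4) kPa·L = -10400 J.
ΔU = nCvΔT = 3.64×23.8×(267−610) = -29700 J.
Q = ΔU + W = nCpΔT = -40100 J.

-40100 J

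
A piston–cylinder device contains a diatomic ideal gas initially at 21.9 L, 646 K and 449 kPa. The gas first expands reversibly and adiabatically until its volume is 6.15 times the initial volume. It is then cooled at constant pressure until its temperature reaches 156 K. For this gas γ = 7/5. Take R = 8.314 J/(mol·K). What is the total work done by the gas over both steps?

10300 J

n = P₁V₁/(RT₁) = 449×21.9/(8.314×646) = 1.83 mol.
Step 1 — Adiabatic: TV^(γ−1) = const ⇒ T₂ = 646×(0.163)^0.400 = 312 K; PV^γ = const ⇒ P₂ = 35.3 kPa.
ΔU = nCvΔT = 1.83×20.8×(312−646) = -12700 J.
Q = 0 for an adiabatic process, so W = −ΔU = 12700 J.
State after step 1: P = 35.3 kPa, V = 135 L, T = 312 K.
Step 2 — Isobaric: P stays 35.3 kPa; V/T = const ⇒ T₂ = 156 K, V₂ = 67.3 L.
W = PΔV = 35.3×(67.3−135) kPa·L = -2380 J.
ΔU = nCvΔT = 1.83×20.8×(156−312) = -5950 J.
Q = ΔU + W = nCpΔT = -8330 J.
Net over both steps: W = 10300 J, Q = -8330 J, ΔU = -18600 J.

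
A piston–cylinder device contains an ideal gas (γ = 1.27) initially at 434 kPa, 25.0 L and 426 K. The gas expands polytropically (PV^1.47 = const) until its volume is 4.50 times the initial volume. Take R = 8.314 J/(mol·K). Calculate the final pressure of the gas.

47.6 kPa

Polytropic n=1.47: T₂ = T₁(V₁/V₂)^(n−1) = 426×(0.222)^0.47 = 210 K; P₂ = P₁(V₁/V₂)^n = 47.6 kPa.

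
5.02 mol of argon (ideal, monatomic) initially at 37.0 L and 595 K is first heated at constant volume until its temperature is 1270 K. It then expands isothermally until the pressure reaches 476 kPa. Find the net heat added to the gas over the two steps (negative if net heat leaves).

P₁ = nRT₁/V₁ = 5.02×8.314×595/37.0 = 671 kPa.
Step 1 — Isochoric: V stays 37.0 L; P/T = const ⇒ T₂ = 1270 K, P₂ = 1430 kPa.
W = 0 (no volume change).
ΔU = nCvΔT = 5.02×12.5×(1270−595) = 42300 J.
Q = ΔU = 42300 J.
State after step 1: P = 1430 kPa, V = 37.0 L, T = 1270 K.
Step 2 — Isothermal: T stays 1270 K; PV = const ⇒ V₂ = 111 L, P₂ = 476 kPa.
ΔU = 0 (ideal gas, T constant).
W = nRT ln(V₂/V₁) = 5.02×8.314×1270×ln(3.01) = 58400 J.
Q = ΔU + W = 58400 J.
Net over both steps: W = 58400 J, Q = 101000 J, ΔU = 42300 J.

101000 J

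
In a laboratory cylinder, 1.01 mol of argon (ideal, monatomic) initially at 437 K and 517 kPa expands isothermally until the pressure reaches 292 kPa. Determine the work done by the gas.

2100 J

V₁ = nRT₁/P₁ = 1.01×8.314×437/517 = 7.10 L.
Isothermal: T stays 437 K; PV = const ⇒ V₂ = 12.6 L, P₂ = 292 kPa.
W = nRT ln(V₂/V₁) = 1.01×8.314×437×ln(1.77) = 2100 J.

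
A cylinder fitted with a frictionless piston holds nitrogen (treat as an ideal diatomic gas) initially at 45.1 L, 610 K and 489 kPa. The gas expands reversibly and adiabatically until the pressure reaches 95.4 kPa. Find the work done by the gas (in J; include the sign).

n = P₁V₁/(RT₁) = 489×45.1/(8.314×610) = 4.35 mol.
Adiabatic: T₂/T₁ = (P₂/P₁)^((γ−1)/γ) ⇒ T₂ = 610×(0.195)^0.286 = 382 K; V₂ = 145 L.
ΔU = nCvΔT = 4.35×20.8×(382−610) = -20600 J.
Q = 0 for an adiabatic process, so W = −ΔU = 20600 J.

20600 J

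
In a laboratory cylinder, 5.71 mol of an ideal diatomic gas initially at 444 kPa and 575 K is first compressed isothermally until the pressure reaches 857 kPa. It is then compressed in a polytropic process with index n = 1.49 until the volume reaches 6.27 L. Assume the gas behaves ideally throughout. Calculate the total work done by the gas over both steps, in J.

V₁ = nRT₁/P₁ = 5.71×8.314×575/444 = 61.5 L.
Step 1 — Isothermal: T stays 575 K; PV = const ⇒ V₂ = 31.9 L, P₂ = 857 kPa.
ΔU = 0 (ideal gas, T constant).
W = nRT ln(V₂/V₁) = 5.71×8.314×575×ln(0.518) = -18000 J.
Q = ΔU + W = -18000 J.
State after step 1: P = 857 kPa, V = 31.9 L, T = 575 K.
Step 2 — Polytropic n=1.49: T₂ = T₁(V₁/V₂)^(n−1) = 575×(5.08)^0.49 = 1280 K; P₂ = P₁(V₁/V₂)^n = 9650 kPa.
W = (P₁V₁−P₂V₂)/(n−1) = (857×31.9−9650×6.27)/0.49 = -67800 J.
ΔU = nCvΔT = 5.71×20.8×(1280−575) = 83100 J.
Q = ΔU + W = 15300 J.
Net over both steps: W = -85800 J, Q = -2690 J, ΔU = 83100 J.

-85800 J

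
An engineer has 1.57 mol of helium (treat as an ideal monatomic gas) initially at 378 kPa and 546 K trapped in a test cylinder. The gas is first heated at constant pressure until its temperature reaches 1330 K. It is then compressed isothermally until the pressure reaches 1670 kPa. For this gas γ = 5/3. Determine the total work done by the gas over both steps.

-15600 J

V₁ = nRT₁/P₁ = 1.57×8.314×546/378 = 18.9 L.
Step 1 — Isobaric: P stays 378 kPa; V/T = const ⇒ T₂ = 1330 K, V₂ = 45.9 L.
W = PΔV = 378×(45.9−18.9) kPa·L = 10200 J.
ΔU = nCvΔT = 1.57×12.5×(1330−546) = 15400 J.
Q = ΔU + W = nCpΔT = 25600 J.
State after step 1: P = 378 kPa, V = 45.9 L, T = 1330 K.
Step 2 — Isothermal: T stays 1330 K; PV = const ⇒ V₂ = 10.4 L, P₂ = 1670 kPa.
ΔU = 0 (ideal gas, T constant).
W = nRT ln(V₂/V₁) = 1.57×8.314×1330×ln(0.226) = -25800 J.
Q = ΔU + W = -25800 J.
Net over both steps: W = -15600 J, Q = -208 J, ΔU = 15400 J.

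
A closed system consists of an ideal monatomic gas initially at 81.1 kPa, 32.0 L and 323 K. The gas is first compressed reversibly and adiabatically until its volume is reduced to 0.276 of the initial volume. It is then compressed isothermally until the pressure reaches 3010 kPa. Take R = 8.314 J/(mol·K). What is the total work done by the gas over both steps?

-14300 J

n = P₁V₁/(RT₁) = 81.1×32.0/(8.314×323) = 0.966 mol.
Step 1 — Adiabatic: TV^(γ−1) = const ⇒ T₂ = 323×(3.62)^0.667 = 762 K; PV^γ = const ⇒ P₂ = 693 kPa.
ΔU = nCvΔT = 0.966×12.5×(762−323) = 5290 J.
Q = 0 for an adiabatic process, so W = −ΔU = -5290 J.
State after step 1: P = 693 kPa, V = 8.83 L, T = 762 K.
Step 2 — Isothermal: T stays 762 K; PV = const ⇒ V₂ = 2.03 L, P₂ = 3010 kPa.
ΔU = 0 (ideal gas, T constant).
W = nRT ln(V₂/V₁) = 0.966×8.314×762×ln(0.230) = -8990 J.
Q = ΔU + W = -8990 J.
Net over both steps: W = -14300 J, Q = -8990 J, ΔU = 5290 J.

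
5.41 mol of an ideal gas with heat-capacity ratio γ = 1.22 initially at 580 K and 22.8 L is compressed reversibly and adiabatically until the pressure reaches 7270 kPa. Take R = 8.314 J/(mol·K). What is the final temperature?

810 K

P₁ = nRT₁/V₁ = 5.41×8.314×580/22.8 = 1140 kPa.
Adiabatic: T₂/T₁ = (P₂/P₁)^((γ−1)/γ) ⇒ T₂ = 580×(6.35)^0.180 = 810 K; V₂ = 5.01 L.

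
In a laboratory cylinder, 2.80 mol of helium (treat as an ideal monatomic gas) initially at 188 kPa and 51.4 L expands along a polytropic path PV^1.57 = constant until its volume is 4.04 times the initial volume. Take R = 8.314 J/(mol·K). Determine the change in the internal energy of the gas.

-7950 J

T₁ = P₁V₁/(nR) = 188×51.4/(2.80×8.314) = 415 K.
Polytropic n=1.57: T₂ = T₁(V₁/V₂)^(n−1) = 415×(0.248)^0.57 = 187 K; P₂ = P₁(V₁/V₂)^n = 21.0 kPa.
For an ideal gas ΔU = nCvΔT with Cv = (3/2)R = 12.5 J/(mol·K).
ΔU = 2.80×12.5×(187−415) = -7950 J.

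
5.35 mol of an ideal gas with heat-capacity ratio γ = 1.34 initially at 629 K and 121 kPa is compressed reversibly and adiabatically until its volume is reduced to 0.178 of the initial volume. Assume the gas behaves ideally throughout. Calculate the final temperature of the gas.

V₁ = nRT₁/P₁ = 5.35×8.314×629/121 = 231 L.
Adiabatic: TV^(γ−1) = const ⇒ T₂ = 629×(5.62)^0.340 = 1130 K; PV^γ = const ⇒ P₂ = 1220 kPa.

1130 K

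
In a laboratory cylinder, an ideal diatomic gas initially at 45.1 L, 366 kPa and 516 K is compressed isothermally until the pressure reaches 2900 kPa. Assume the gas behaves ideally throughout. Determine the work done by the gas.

-34200 J

n = P₁V₁/(RT₁) = 366×45.1/(8.314×516) = 3.85 mol.
Isothermal: T stays 516 K; PV = const ⇒ V₂ = 5.69 L, P₂ = 2900 kPa.
W = nRT ln(V₂/V₁) = 3.85×8.314×516×ln(0.126) = -34200 J.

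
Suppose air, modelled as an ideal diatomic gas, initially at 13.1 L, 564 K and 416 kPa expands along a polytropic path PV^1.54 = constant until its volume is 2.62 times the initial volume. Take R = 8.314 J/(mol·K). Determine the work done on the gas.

-4090 J

n = P₁V₁/(RT₁) = 416×13.1/(8.314×564) = 1.16 mol.
Polytropic n=1.54: T₂ = T₁(V₁/V₂)^(n−1) = 564×(0.382)^0.54 = 335 K; P₂ = P₁(V₁/V₂)^n = 94.4 kPa.
W = (P₁V₁−P₂V₂)/(n−1) = (416×13.1−94.4×34.3)/0.54 = 4090 J.
Work done on the gas = −W_by = -4090 J.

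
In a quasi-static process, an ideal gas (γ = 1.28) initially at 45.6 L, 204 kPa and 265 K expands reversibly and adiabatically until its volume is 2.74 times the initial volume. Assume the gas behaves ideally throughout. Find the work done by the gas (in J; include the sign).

8170 J

n = P₁V₁/(RT₁) = 204×45.6/(8.314×265) = 4.22 mol.
Adiabatic: TV^(γ−1) = const ⇒ T₂ = 265×(0.365)^0.280 = 200 K; PV^γ = const ⇒ P₂ = 56.1 kPa.
ΔU = nCvΔT = 4.22×29.7×(200−265) = -8170 J.
Q = 0 for an adiabatic process, so W = −ΔU = 8170 J.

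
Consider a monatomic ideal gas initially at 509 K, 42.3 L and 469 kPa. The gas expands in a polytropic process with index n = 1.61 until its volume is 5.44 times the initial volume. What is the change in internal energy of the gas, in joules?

n = P₁V₁/(RT₁) = 469×42.3/(8.314×509) = 4.69 mol.
Polytropic n=1.61: T₂ = T₁(V₁/V₂)^(n−1) = 509×(0.184)^0.61 = 181 K; P₂ = P₁(V₁/V₂)^n = 30.7 kPa.
For an ideal gas ΔU = nCvΔT with Cv = (3/2)R = 12.5 J/(mol·K).
ΔU = 4.69×12.5×(181−509) = -19200 J.

-19200 J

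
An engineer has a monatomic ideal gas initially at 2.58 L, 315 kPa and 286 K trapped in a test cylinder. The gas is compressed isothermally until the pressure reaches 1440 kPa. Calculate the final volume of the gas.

Isothermal: T stays 286 K; PV = const ⇒ V₂ = 0.564 L, P₂ = 1440 kPa.

0.564 L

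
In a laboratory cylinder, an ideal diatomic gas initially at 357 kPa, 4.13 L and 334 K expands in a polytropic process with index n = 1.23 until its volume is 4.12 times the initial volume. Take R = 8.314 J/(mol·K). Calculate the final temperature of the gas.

Polytropic n=1.23: T₂ = T₁(V₁/V₂)^(n−1) = 334×(0.243)^0.23 = 241 K; P₂ = P₁(V₁/V₂)^n = 62.6 kPa.

241 K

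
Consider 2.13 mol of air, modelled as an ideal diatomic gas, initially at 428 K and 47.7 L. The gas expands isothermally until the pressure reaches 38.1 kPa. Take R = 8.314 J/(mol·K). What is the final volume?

199 L

P₁ = nRT₁/V₁ = 2.13×8.314×428/47.7 = 159 kPa.
Isothermal: T stays 428 K; PV = const ⇒ V₂ = 199 L, P₂ = 38.1 kPa.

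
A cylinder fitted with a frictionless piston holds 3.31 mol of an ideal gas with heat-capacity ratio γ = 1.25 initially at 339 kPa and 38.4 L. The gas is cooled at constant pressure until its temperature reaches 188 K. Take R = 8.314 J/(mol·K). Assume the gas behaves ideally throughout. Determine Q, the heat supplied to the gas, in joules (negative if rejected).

-39200 J

T₁ = P₁V₁/(nR) = 339×38.4/(3.31×8.314) = 473 K.
Isobaric: P stays 339 kPa; V/T = const ⇒ T₂ = 188 K, V₂ = 15.3 L.
W = PΔV = 339×(15.3−38.4) kPa·L = -7840 J.
ΔU = nCvΔT = 3.31×33.3×(188−473) = -31400 J.
Q = ΔU + W = nCpΔT = -39200 J.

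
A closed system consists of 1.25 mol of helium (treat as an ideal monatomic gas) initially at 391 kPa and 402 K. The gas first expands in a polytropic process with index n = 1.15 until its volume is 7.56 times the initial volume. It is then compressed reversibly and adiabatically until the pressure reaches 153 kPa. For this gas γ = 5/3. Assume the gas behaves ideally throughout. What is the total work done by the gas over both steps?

3860 J

V₁ = nRT₁/P₁ = 1.25×8.314×402/391 = 10.7 L.
Step 1 — Polytropic n=1.15: T₂ = T₁(V₁/V₂)^(n−1) = 402×(0.132)^0.15 = 297 K; P₂ = P₁(V₁/V₂)^n = 38.2 kPa.
W = (P₁V₁−P₂V₂)/(n−1) = (391×10.7−38.2×80.8)/0.15 = 7290 J.
ΔU = nCvΔT = 1.25×12.5×(297−402) = -1640 J.
Q = ΔU + W = 5650 J.
State after step 1: P = 38.2 kPa, V = 80.8 L, T = 297 K.
Step 2 — Adiabatic: T₂/T₁ = (P₂/P₁)^((γ−1)/γ) ⇒ T₂ = 297×(4.01)^0.400 = 517 K; V₂ = 35.1 L.
ΔU = nCvΔT = 1.25×12.5×(517−297) = 3430 J.
Q = 0 for an adiabatic process, so W = −ΔU = -3430 J.
Net over both steps: W = 3860 J, Q = 5650 J, ΔU = 1790 J.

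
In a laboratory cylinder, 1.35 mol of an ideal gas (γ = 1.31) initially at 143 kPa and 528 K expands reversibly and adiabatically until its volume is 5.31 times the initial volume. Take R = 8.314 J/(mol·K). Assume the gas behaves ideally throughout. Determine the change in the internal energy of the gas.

-7720 J

V₁ = nRT₁/P₁ = 1.35×8.314×528/143 = 41.4 L.
Adiabatic: TV^(γ−1) = const ⇒ T₂ = 528×(0.188)^0.310 = 315 K; PV^γ = const ⇒ P₂ = 16.0 kPa.
For an ideal gas ΔU = nCvΔT with Cv = R/(γ−1) = 26.8 J/(mol·K).
ΔU = 1.35×26.8×(315−528) = -7720 J.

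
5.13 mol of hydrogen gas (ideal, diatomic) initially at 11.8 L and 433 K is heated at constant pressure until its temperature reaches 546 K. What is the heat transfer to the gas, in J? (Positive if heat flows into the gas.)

16900 J

P₁ = nRT₁/V₁ = 5.13×8.314×433/11.8 = 1570 kPa.
Isobaric: P stays 1570 kPa; V/T = const ⇒ T₂ = 546 K, V₂ = 14.9 L.
W = PΔV = 1570×(14.9−11.8) kPa·L = 4820 J.
ΔU = nCvΔT = 5.13×20.8×(546−433) = 12000 J.
Q = ΔU + W = nCpΔT = 16900 J.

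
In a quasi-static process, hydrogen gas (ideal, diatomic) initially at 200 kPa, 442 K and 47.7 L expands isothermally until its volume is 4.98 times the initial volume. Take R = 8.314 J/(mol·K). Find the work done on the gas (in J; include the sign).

-15300 J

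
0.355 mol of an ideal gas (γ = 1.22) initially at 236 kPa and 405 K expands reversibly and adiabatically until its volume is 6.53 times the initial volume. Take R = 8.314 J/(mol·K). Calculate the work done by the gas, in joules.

V₁ = nRT₁/P₁ = 0.355×8.314×405/236 = 5.07 L.
Adiabatic: TV^(γ−1) = const ⇒ T₂ = 405×(0.153)^0.220 = 268 K; PV^γ = const ⇒ P₂ = 23.9 kPa.
ΔU = nCvΔT = 0.355×37.8×(268−405) = -1840 J.
Q = 0 for an adiabatic process, so W = −ΔU = 1840 J.

1840 J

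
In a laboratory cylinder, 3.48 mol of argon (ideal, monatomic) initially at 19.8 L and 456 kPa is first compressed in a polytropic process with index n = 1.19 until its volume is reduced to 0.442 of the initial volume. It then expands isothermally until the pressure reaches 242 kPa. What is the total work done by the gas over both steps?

8950 J

T₁ = P₁V₁/(nR) = 456×19.8/(3.48×8.314) = 312 K.
Step 1 — Polytropic n=1.19: T₂ = T₁(V₁/V₂)^(n−1) = 312×(2.26)^0.19 = 364 K; P₂ = P₁(V₁/V₂)^n = 1200 kPa.
W = (P₁V₁−P₂V₂)/(n−1) = (456×19.8−1200×8.75)/0.19 = -7970 J.
ΔU = nCvΔT = 3.48×12.5×(364−312) = 2270 J.
Q = ΔU + W = -5700 J.
State after step 1: P = 1200 kPa, V = 8.75 L, T = 364 K.
Step 2 — Isothermal: T stays 364 K; PV = const ⇒ V₂ = 43.6 L, P₂ = 242 kPa.
ΔU = 0 (ideal gas, T constant).
W = nRT ln(V₂/V₁) = 3.48×8.314×364×ln(4.98) = 16900 J.
Q = ΔU + W = 16900 J.
Net over both steps: W = 8950 J, Q = 11200 J, ΔU = 2270 J.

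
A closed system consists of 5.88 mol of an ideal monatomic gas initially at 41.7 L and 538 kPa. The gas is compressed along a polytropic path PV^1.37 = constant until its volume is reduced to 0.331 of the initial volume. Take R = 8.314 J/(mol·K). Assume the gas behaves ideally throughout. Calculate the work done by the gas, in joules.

-30600 J

T₁ = P₁V₁/(nR) = 538×41.7/(5.88×8.314) = 459 K.
Polytropic n=1.37: T₂ = T₁(V₁/V₂)^(n−1) = 459×(3.02)^0.37 = 691 K; P₂ = P₁(V₁/V₂)^n = 2450 kPa.
W = (P₁V₁−P₂V₂)/(n−1) = (538×41.7−2450×13.8)/0.37 = -30600 J.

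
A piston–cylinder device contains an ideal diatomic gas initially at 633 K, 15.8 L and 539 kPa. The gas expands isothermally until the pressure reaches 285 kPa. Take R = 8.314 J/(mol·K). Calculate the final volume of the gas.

29.9 L

Isothermal: T stays 633 K; PV = const ⇒ V₂ = 29.9 L, P₂ = 285 kPa.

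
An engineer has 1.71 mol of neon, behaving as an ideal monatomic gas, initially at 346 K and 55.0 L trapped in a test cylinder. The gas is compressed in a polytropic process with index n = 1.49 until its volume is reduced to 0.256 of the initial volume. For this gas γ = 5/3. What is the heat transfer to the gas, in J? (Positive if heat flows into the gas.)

P₁ = nRT₁/V₁ = 1.71×8.314×346/55.0 = 89.4 kPa.
Polytropic n=1.49: T₂ = T₁(V₁/V₂)^(n−1) = 346×(3.91)^0.49 = 675 K; P₂ = P₁(V₁/V₂)^n = 681 kPa.
W = (P₁V₁−P₂V₂)/(n−1) = (89.4×55.0−681×14.1)/0.49 = -9530 J.
ΔU = nCvΔT = 1.71×12.5×(675−346) = 7010 J.
Q = ΔU + W = -2530 J.

-2530 J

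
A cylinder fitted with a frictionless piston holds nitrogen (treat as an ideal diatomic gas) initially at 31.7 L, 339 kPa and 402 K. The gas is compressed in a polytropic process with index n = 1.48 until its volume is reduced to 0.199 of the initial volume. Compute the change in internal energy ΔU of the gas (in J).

n = P₁V₁/(RT₁) = 339×31.7/(8.314×402) = 3.22 mol.
Polytropic n=1.48: T₂ = T₁(V₁/V₂)^(n−1) = 402×(5.03)^0.48 = 873 K; P₂ = P₁(V₁/V₂)^n = 3700 kPa.
For an ideal gas ΔU = nCvΔT with Cv = (5/2)R = 20.8 J/(mol·K).
ΔU = 3.22×20.8×(873−402) = 31400 J.

31400 J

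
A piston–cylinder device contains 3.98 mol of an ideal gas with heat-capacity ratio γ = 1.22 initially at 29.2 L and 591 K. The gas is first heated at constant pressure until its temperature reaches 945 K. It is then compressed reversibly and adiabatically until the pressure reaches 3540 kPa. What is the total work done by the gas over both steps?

P₁ = nRT₁/V₁ = 3.98×8.314×591/29.2 = 670 kPa.
Step 1 — Isobaric: P stays 670 kPa; V/T = const ⇒ T₂ = 945 K, V₂ = 46.7 L.
W = PΔV = 670×(46.7−29.2) kPa·L = 11700 J.
ΔU = nCvΔT = 3.98×37.8×(945−591) = 53200 J.
Q = ΔU + W = nCpΔT = 65000 J.
State after step 1: P = 670 kPa, V = 46.7 L, T = 945 K.
Step 2 — Adiabatic: T₂/T₁ = (P₂/P₁)^((γ−1)/γ) ⇒ T₂ = 945×(5.29)^0.180 = 1280 K; V₂ = 11.9 L.
ΔU = nCvΔT = 3.98×37.8×(1280−945) = 49800 J.
Q = 0 for an adiabatic process, so W = −ΔU = -49800 J.
Net over both steps: W = -38100 J, Q = 65000 J, ΔU = 103000 J.

-38100 J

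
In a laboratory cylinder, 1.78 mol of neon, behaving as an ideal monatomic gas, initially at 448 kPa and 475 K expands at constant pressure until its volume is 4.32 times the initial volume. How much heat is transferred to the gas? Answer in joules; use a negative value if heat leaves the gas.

58300 J

V₁ = nRT₁/P₁ = 1.78×8.314×475/448 = 15.7 L.
Isobaric: P stays 448 kPa; V/T = const ⇒ T₂ = 2050 K, V₂ = 67.8 L.
W = PΔV = 448×(67.8−15.7) kPa·L = 23300 J.
ΔU = nCvΔT = 1.78×12.5×(2050−475) = 35000 J.
Q = ΔU + W = nCpΔT = 58300 J.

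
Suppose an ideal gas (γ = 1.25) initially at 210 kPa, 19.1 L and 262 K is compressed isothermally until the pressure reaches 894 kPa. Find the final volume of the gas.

4.49 L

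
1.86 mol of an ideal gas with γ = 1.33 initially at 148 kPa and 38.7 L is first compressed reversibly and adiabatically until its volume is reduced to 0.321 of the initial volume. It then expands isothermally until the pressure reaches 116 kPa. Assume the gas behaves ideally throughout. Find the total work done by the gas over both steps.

6730 J

T₁ = P₁V₁/(nR) = 148×38.7/(1.86×8.314) = 370 K.
Step 1 — Adiabatic: TV^(γ−1) = const ⇒ T₂ = 370×(3.12)^0.330 = 539 K; PV^γ = const ⇒ P₂ = 671 kPa.
ΔU = nCvΔT = 1.86×25.2×(539−370) = 7900 J.
Q = 0 for an adiabatic process, so W = −ΔU = -7900 J.
State after step 1: P = 671 kPa, V = 12.4 L, T = 539 K.
Step 2 — Isothermal: T stays 539 K; PV = const ⇒ V₂ = 71.8 L, P₂ = 116 kPa.
ΔU = 0 (ideal gas, T constant).
W = nRT ln(V₂/V₁) = 1.86×8.314×539×ln(5.78) = 14600 J.
Q = ΔU + W = 14600 J.
Net over both steps: W = 6730 J, Q = 14600 J, ΔU = 7900 J.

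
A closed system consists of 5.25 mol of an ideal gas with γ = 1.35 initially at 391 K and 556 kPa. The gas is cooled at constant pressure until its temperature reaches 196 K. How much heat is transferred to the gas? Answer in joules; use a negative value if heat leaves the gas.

-32800 J

V₁ = nRT₁/P₁ = 5.25×8.314×391/556 = 30.7 L.
Isobaric: P stays 556 kPa; V/T = const ⇒ T₂ = 196 K, V₂ = 15.4 L.
W = PΔV = 556×(15.4−30.7) kPa·L = -8510 J.
ΔU = nCvΔT = 5.25×23.8×(196−391) = -24300 J.
Q = ΔU + W = nCpΔT = -32800 J.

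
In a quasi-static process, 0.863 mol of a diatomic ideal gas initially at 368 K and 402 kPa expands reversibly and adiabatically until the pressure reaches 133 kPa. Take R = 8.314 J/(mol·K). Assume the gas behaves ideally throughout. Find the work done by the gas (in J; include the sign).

1790 J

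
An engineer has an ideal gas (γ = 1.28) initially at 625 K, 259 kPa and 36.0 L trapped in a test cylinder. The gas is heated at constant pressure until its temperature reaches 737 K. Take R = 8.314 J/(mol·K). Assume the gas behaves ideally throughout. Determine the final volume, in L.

42.5 L

Isobaric: P stays 259 kPa; V/T = const ⇒ T₂ = 737 K, V₂ = 42.5 L.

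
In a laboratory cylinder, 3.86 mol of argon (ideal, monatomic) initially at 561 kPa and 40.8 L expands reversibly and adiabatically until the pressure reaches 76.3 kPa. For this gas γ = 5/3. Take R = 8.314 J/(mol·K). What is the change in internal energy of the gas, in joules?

-18900 J

T₁ = P₁V₁/(nR) = 561×40.8/(3.86×8.314) = 713 K.
Adiabatic: T₂/T₁ = (P₂/P₁)^((γ−1)/γ) ⇒ T₂ = 713×(0.136)^0.400 = 321 K; V₂ = 135 L.
For an ideal gas ΔU = nCvΔT with Cv = (3/2)R = 12.5 J/(mol·K).
ΔU = 3.86×12.5×(321−713) = -18900 J.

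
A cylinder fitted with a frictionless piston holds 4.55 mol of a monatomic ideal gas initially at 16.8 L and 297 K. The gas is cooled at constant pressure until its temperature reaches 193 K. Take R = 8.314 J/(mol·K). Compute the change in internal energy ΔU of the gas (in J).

-5900 J

P₁ = nRT₁/V₁ = 4.55×8.314×297/16.8 = 669 kPa.
Isobaric: P stays 669 kPa; V/T = const ⇒ T₂ = 193 K, V₂ = 10.9 L.
For an ideal gas ΔU = nCvΔT with Cv = (3/2)R = 12.5 J/(mol·K).
ΔU = 4.55×12.5×(193−297) = -5900 J.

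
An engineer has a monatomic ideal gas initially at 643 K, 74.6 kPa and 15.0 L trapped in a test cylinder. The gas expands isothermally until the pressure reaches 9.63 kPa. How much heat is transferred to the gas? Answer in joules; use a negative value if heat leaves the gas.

2290 J

n = P₁V₁/(RT₁) = 74.6×15.0/(8.314×643) = 0.209 mol.
Isothermal: T stays 643 K; PV = const ⇒ V₂ = 116 L, P₂ = 9.63 kPa.
ΔU = 0 (ideal gas, T constant).
W = nRT ln(V₂/V₁) = 0.209×8.314×643×ln(7.75) = 2290 J.
Q = ΔU + W = 2290 J.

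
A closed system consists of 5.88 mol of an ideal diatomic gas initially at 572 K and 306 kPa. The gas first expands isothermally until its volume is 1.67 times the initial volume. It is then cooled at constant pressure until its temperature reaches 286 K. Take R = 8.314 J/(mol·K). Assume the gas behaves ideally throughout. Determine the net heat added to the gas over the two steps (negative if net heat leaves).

-34600 J

V₁ = nRT₁/P₁ = 5.88×8.314×572/306 = 91.4 L.
Step 1 — Isothermal: T stays 572 K; PV = const ⇒ V₂ = 153 L, P₂ = 183 kPa.
ΔU = 0 (ideal gas, T constant).
W = nRT ln(V₂/V₁) = 5.88×8.314×572×ln(1.67) = 14300 J.
Q = ΔU + W = 14300 J.
State after step 1: P = 183 kPa, V = 153 L, T = 572 K.
Step 2 — Isobaric: P stays 183 kPa; V/T = const ⇒ T₂ = 286 K, V₂ = 76.3 L.
W = PΔV = 183×(76.3−153) kPa·L = -14000 J.
ΔU = nCvΔT = 5.88×20.8×(286−572) = -35000 J.
Q = ΔU + W = nCpΔT = -48900 J.
Net over both steps: W = 359 J, Q = -34600 J, ΔU = -35000 J.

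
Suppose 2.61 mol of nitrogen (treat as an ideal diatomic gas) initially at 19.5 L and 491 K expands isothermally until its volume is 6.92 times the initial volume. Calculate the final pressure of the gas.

79.0 kPa

P₁ = nRT₁/V₁ = 2.61×8.314×491/19.5 = 546 kPa.
Isothermal: T stays 491 K; PV = const ⇒ V₂ = 135 L, P₂ = 79.0 kPa.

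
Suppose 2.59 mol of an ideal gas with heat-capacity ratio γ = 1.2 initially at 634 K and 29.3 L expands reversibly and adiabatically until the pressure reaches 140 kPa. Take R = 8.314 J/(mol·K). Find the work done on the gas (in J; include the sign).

-12400 J

P₁ = nRT₁/V₁ = 2.59×8.314×634/29.3 = 466 kPa.
Adiabatic: T₂/T₁ = (P₂/P₁)^((γ−1)/γ) ⇒ T₂ = 634×(0.300)^0.167 = 519 K; V₂ = 79.8 L.
ΔU = nCvΔT = 2.59×41.6×(519−634) = -12400 J.
Q = 0 for an adiabatic process, so W = −ΔU = 12400 J.
Work done on the gas = −W_by = -12400 J.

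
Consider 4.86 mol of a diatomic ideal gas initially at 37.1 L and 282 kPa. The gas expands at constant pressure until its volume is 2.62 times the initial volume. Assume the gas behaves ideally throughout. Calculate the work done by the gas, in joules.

16900 J

T₁ = P₁V₁/(nR) = 282×37.1/(4.86×8.314) = 259 K.
Isobaric: P stays 282 kPa; V/T = const ⇒ T₂ = 678 K, V₂ = 97.2 L.
W = PΔV = 282×(97.2−37.1) kPa·L = 16900 J.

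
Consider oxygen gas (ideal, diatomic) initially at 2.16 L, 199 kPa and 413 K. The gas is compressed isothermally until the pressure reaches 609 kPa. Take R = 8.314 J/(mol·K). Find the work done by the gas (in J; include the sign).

-481 J

n = P₁V₁/(RT₁) = 199×2.16/(8.314×413) = 0.125 mol.
Isothermal: T stays 413 K; PV = const ⇒ V₂ = 0.706 L, P₂ = 609 kPa.
W = nRT ln(V₂/V₁) = 0.125×8.314×413×ln(0.327) = -481 J.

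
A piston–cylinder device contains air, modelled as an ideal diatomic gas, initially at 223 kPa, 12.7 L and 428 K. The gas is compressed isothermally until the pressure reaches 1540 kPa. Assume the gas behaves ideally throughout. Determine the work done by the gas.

n = P₁V₁/(RT₁) = 223×12.7/(8.314×428) = 0.796 mol.
Isothermal: T stays 428 K; PV = const ⇒ V₂ = 1.84 L, P₂ = 1540 kPa.
W = nRT ln(V₂/V₁) = 0.796×8.314×428×ln(0.145) = -5470 J.

-5470 J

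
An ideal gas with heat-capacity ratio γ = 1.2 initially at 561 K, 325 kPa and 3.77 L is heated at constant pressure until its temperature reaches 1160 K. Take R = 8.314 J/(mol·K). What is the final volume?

7.80 L

Isobaric: P stays 325 kPa; V/T = const ⇒ T₂ = 1160 K, V₂ = 7.80 L.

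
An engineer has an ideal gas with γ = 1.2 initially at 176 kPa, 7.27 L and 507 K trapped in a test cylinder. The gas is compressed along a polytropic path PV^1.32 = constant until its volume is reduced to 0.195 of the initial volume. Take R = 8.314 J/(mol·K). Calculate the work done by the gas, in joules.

-2750 J

n = P₁V₁/(RT₁) = 176×7.27/(8.314×507) = 0.304 mol.
Polytropic n=1.32: T₂ = T₁(V₁/V₂)^(n−1) = 507×(5.13)^0.32 = 855 K; P₂ = P₁(V₁/V₂)^n = 1520 kPa.
W = (P₁V₁−P₂V₂)/(n−1) = (176×7.27−1520×1.42)/0.32 = -2750 J.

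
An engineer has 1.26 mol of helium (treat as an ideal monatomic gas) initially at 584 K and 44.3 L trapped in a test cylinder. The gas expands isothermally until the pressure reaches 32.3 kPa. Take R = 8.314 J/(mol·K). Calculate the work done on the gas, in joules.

P₁ = nRT₁/V₁ = 1.26×8.314×584/44.3 = 138 kPa.
Isothermal: T stays 584 K; PV = const ⇒ V₂ = 189 L, P₂ = 32.3 kPa.
W = nRT ln(V₂/V₁) = 1.26×8.314×584×ln(4.28) = 8890 J.
Work done on the gas = −W_by = -8890 J.

-8890 J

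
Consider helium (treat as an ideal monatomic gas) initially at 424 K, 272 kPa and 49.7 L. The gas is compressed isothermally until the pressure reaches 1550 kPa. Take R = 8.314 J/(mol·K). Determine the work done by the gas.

n = P₁V₁/(RT₁) = 272×49.7/(8.314×424) = 3.83 mol.
Isothermal: T stays 424 K; PV = const ⇒ V₂ = 8.72 L, P₂ = 1550 kPa.
W = nRT ln(V₂/V₁) = 3.83×8.314×424×ln(0.175) = -23500 J.

-23500 J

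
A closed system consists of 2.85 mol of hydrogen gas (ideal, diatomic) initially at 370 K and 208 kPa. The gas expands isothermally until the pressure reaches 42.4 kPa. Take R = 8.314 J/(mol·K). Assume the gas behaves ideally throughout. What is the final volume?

V₁ = nRT₁/P₁ = 2.85×8.314×370/208 = 42.1 L.
Isothermal: T stays 370 K; PV = const ⇒ V₂ = 207 L, P₂ = 42.4 kPa.

207 L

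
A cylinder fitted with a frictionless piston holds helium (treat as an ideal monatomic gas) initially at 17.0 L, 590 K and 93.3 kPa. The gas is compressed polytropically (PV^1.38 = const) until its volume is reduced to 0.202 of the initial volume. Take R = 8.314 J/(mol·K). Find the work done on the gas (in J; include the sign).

3490 J

n = P₁V₁/(RT₁) = 93.3×17.0/(8.314×590) = 0.323 mol.
Polytropic n=1.38: T₂ = T₁(V₁/V₂)^(n−1) = 590×(4.95)^0.38 = 1080 K; P₂ = P₁(V₁/V₂)^n = 848 kPa.
W = (P₁V₁−P₂V₂)/(n−1) = (93.3×17.0−848×3.43)/0.38 = -3490 J.
Work done on the gas = −W_by = 3490 J.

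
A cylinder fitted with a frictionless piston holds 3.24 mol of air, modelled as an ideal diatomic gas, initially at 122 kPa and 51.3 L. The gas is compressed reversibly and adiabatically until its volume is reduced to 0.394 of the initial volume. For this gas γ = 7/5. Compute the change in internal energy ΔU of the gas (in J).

7060 J

T₁ = P₁V₁/(nR) = 122×51.3/(3.24×8.314) = 232 K.
Adiabatic: TV^(γ−1) = const ⇒ T₂ = 232×(2.54)^0.400 = 337 K; PV^γ = const ⇒ P₂ = 449 kPa.
For an ideal gas ΔU = nCvΔT with Cv = (5/2)R = 20.8 J/(mol·K).
ΔU = 3.24×20.8×(337−232) = 7060 J.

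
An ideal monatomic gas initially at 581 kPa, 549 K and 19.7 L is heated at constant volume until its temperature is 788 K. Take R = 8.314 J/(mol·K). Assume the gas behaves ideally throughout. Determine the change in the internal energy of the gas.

n = P₁V₁/(RT₁) = 581×19.7/(8.314×549) = 2.51 mol.
Isochoric: V stays 19.7 L; P/T = const ⇒ T₂ = 788 K, P₂ = 834 kPa.
For an ideal gas ΔU = nCvΔT with Cv = (3/2)R = 12.5 J/(mol·K).
ΔU = 2.51×12.5×(788−549) = 7470 J.

7470 J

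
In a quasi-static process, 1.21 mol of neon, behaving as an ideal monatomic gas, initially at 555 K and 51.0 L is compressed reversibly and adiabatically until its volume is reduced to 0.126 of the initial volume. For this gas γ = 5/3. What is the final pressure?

3460 kPa

P₁ = nRT₁/V₁ = 1.21×8.314×555/51.0 = 109 kPa.
Adiabatic: TV^(γ−1) = const ⇒ T₂ = 555×(7.94)^0.667 = 2210 K; PV^γ = const ⇒ P₂ = 3460 kPa.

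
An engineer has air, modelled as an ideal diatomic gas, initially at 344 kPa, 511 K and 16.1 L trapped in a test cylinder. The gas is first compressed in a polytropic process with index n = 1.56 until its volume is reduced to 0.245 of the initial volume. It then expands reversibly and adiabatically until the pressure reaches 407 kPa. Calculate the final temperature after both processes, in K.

n = P₁V₁/(RT₁) = 344×16.1/(8.314×511) = 1.30 mol.
Step 1 — Polytropic n=1.56: T₂ = T₁(V₁/V₂)^(n−1) = 511×(4.08)^0.56 = 1120 K; P₂ = P₁(V₁/V₂)^n = 3090 kPa.
W = (P₁V₁−P₂V₂)/(n−1) = (344×16.1−3090×3.94)/0.56 = -11900 J.
ΔU = nCvΔT = 1.30×20.8×(1120−511) = 16600 J.
Q = ΔU + W = 4740 J.
State after step 1: P = 3090 kPa, V = 3.94 L, T = 1120 K.
Step 2 — Adiabatic: T₂/T₁ = (P₂/P₁)^((γ−1)/γ) ⇒ T₂ = 1120×(0.132)^0.286 = 630 K; V₂ = 16.8 L.
ΔU = nCvΔT = 1.30×20.8×(630−1120) = -13400 J.
Q = 0 for an adiabatic process, so W = −ΔU = 13400 J.
Net over both steps: W = 1530 J, Q = 4740 J, ΔU = 3210 J.

630 K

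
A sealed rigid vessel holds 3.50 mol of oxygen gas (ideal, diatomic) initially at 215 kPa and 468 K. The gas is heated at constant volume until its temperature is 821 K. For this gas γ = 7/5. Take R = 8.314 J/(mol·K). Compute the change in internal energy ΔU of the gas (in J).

V₁ = nRT₁/P₁ = 3.50×8.314×468/215 = 63.3 L.
Isochoric: V stays 63.3 L; P/T = const ⇒ T₂ = 821 K, P₂ = 377 kPa.
For an ideal gas ΔU = nCvΔT with Cv = (5/2)R = 20.8 J/(mol·K).
ΔU = 3.50×20.8×(821−468) = 25700 J.

25700 J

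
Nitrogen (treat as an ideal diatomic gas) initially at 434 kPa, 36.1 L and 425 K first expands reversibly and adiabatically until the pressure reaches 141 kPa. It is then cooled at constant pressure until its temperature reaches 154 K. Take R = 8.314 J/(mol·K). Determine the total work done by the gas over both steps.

5080 J

n = P₁V₁/(RT₁) = 434×36.1/(8.314×425) = 4.43 mol.
Step 1 — Adiabatic: T₂/T₁ = (P₂/P₁)^((γ−1)/γ) ⇒ T₂ = 425×(0.325)^0.286 = 308 K; V₂ = 80.6 L.
ΔU = nCvΔT = 4.43×20.8×(308−425) = -10800 J.
Q = 0 for an adiabatic process, so W = −ΔU = 10800 J.
State after step 1: P = 141 kPa, V = 80.6 L, T = 308 K.
Step 2 — Isobaric: P stays 141 kPa; V/T = const ⇒ T₂ = 154 K, V₂ = 40.3 L.
W = PΔV = 141×(40.3−80.6) kPa·L = -5690 J.
ΔU = nCvΔT = 4.43×20.8×(154−308) = -14200 J.
Q = ΔU + W = nCpΔT = -19900 J.
Net over both steps: W = 5080 J, Q = -19900 J, ΔU = -25000 J.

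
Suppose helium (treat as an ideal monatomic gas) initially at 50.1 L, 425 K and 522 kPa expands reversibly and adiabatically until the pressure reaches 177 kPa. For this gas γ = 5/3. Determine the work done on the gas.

-13800 J

n = P₁V₁/(RT₁) = 522×50.1/(8.314×425) = 7.40 mol.
Adiabatic: T₂/T₁ = (P₂/P₁)^((γ−1)/γ) ⇒ T₂ = 425×(0.339)^0.400 = 276 K; V₂ = 95.9 L.
ΔU = nCvΔT = 7.40×12.5×(276−425) = -13800 J.
Q = 0 for an adiabatic process, so W = −ΔU = 13800 J.
Work done on the gas = −W_by = -13800 J.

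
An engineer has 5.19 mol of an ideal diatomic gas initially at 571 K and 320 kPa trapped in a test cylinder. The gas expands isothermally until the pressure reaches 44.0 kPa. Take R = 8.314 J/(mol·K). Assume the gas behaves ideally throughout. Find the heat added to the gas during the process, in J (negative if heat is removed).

48900 J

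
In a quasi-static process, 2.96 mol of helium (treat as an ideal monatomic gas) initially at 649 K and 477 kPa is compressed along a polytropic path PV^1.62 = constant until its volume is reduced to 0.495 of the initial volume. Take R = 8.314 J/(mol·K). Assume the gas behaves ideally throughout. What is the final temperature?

V₁ = nRT₁/P₁ = 2.96×8.314×649/477 = 33.5 L.
Polytropic n=1.62: T₂ = T₁(V₁/V₂)^(n−1) = 649×(2.02)^0.62 = 1000 K; P₂ = P₁(V₁/V₂)^n = 1490 kPa.

1000 K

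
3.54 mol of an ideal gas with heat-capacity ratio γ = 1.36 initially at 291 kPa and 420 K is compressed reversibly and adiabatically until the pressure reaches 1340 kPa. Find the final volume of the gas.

13.8 L

V₁ = nRT₁/P₁ = 3.54×8.314×420/291 = 42.5 L.
Adiabatic: T₂/T₁ = (P₂/P₁)^((γ−1)/γ) ⇒ T₂ = 420×(4.60)^0.265 = 629 K; V₂ = 13.8 L.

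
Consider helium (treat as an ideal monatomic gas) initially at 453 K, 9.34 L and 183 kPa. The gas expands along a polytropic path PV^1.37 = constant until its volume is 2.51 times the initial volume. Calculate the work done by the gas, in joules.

n = P₁V₁/(RT₁) = 183×9.34/(8.314×453) = 0.454 mol.
Polytropic n=1.37: T₂ = T₁(V₁/V₂)^(n−1) = 453×(0.398)^0.37 = 322 K; P₂ = P₁(V₁/V₂)^n = 51.9 kPa.
W = (P₁V₁−P₂V₂)/(n−1) = (183×9.34−51.9×23.4)/0.37 = 1330 J.

1330 J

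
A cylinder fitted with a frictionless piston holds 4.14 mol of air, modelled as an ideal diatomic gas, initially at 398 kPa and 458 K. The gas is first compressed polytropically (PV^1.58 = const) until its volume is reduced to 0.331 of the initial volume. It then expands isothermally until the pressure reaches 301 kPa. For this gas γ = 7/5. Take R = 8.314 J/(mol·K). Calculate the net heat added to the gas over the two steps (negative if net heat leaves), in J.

71600 J

V₁ = nRT₁/P₁ = 4.14×8.314×458/398 = 39.6 L.
Step 1 — Polytropic n=1.58: T₂ = T₁(V₁/V₂)^(n−1) = 458×(3.02)^0.58 = 870 K; P₂ = P₁(V₁/V₂)^n = 2280 kPa.
W = (P₁V₁−P₂V₂)/(n−1) = (398×39.6−2280×13.1)/0.58 = -24400 J.
ΔU = nCvΔT = 4.14×20.8×(870−458) = 35400 J.
Q = ΔU + W = 11000 J.
State after step 1: P = 2280 kPa, V = 13.1 L, T = 870 K.
Step 2 — Isothermal: T stays 870 K; PV = const ⇒ V₂ = 99.5 L, P₂ = 301 kPa.
ΔU = 0 (ideal gas, T constant).
W = nRT ln(V₂/V₁) = 4.14×8.314×870×ln(7.59) = 60700 J.
Q = ΔU + W = 60700 J.
Net over both steps: W = 36200 J, Q = 71600 J, ΔU = 35400 J.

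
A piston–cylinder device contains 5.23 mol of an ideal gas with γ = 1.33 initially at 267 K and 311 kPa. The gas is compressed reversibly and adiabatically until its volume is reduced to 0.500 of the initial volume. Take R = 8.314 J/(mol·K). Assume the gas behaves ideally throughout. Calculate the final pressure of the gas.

782 kPa

V₁ = nRT₁/P₁ = 5.23×8.314×267/311 = 37.3 L.
Adiabatic: TV^(γ−1) = const ⇒ T₂ = 267×(2.00)^0.330 = 336 K; PV^γ = const ⇒ P₂ = 782 kPa.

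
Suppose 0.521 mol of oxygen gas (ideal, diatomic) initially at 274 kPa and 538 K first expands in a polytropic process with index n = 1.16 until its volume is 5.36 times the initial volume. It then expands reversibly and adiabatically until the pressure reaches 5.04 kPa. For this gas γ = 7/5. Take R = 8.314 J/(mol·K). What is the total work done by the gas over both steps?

5400 J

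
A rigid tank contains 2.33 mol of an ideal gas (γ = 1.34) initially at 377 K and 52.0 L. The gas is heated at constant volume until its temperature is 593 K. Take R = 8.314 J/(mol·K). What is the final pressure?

P₁ = nRT₁/V₁ = 2.33×8.314×377/52.0 = 140 kPa.
Isochoric: V stays 52.0 L; P/T = const ⇒ T₂ = 593 K, P₂ = 221 kPa.

221 kPa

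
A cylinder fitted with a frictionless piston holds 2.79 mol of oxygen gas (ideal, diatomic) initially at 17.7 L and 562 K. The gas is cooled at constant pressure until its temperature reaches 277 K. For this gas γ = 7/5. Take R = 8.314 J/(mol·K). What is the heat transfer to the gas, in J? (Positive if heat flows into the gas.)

-23100 J

P₁ = nRT₁/V₁ = 2.79×8.314×562/17.7 = 737 kPa.
Isobaric: P stays 737 kPa; V/T = const ⇒ T₂ = 277 K, V₂ = 8.72 L.
W = PΔV = 737×(8.72−17.7) kPa·L = -6610 J.
ΔU = nCvΔT = 2.79×20.8×(277−562) = -16500 J.
Q = ΔU + W = nCpΔT = -23100 J.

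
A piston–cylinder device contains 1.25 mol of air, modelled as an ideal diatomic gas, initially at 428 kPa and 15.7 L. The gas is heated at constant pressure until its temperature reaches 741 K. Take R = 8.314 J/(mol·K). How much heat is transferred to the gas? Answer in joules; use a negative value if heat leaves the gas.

T₁ = P₁V₁/(nR) = 428×15.7/(1.25×8.314) = 647 K.
Isobaric: P stays 428 kPa; V/T = const ⇒ T₂ = 741 K, V₂ = 18.0 L.
W = PΔV = 428×(18.0−15.7) kPa·L = 981 J.
ΔU = nCvΔT = 1.25×20.8×(741−647) = 2450 J.
Q = ΔU + W = nCpΔT = 3430 J.

3430 J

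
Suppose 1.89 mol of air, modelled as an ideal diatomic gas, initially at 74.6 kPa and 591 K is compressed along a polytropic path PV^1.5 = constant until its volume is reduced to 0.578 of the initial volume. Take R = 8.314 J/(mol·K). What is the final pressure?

170 kPa

V₁ = nRT₁/P₁ = 1.89×8.314×591/74.6 = 124 L.
Polytropic n=1.5: T₂ = T₁(V₁/V₂)^(n−1) = 591×(1.73)^0.50 = 777 K; P₂ = P₁(V₁/V₂)^n = 170 kPa.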